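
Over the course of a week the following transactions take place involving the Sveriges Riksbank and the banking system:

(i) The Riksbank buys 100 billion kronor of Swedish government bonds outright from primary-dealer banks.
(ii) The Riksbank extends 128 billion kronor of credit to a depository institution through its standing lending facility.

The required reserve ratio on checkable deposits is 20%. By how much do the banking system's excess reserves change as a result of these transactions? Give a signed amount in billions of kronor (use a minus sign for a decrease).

OMO purchase (from banks) 100 billion kronor: reserves +100B, deposits 0.
Discount-window loan 128 billion kronor: reserves +128B, deposits 0.
Totals: Δreserves = +228B, Δdeposits = 0.
Δrequired reserves = 20% × 0 = 0.
Δexcess reserves = Δreserves − Δrequired = +228B − (0) = +228 billion.

+228 billion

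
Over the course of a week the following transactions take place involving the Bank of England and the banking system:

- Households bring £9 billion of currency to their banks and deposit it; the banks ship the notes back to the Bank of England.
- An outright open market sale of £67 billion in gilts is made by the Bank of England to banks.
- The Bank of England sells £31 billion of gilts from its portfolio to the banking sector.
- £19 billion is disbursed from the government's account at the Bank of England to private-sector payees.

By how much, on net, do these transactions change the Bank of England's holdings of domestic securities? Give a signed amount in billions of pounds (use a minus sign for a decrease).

Currency deposit £9 billion: the Bank of England's securities portfolio is untouched → 0.
OMO sale (to banks) £67 billion: securities removed from the Bank of England's portfolio → −£67B.
OMO sale (to banks) £31 billion: securities removed from the Bank of England's portfolio → −£31B.
Government spending £19 billion: the Bank of England's securities portfolio is untouched → 0.
Net: 0 − 67 − 31 + 0 = -£98 billion.

-£98 billion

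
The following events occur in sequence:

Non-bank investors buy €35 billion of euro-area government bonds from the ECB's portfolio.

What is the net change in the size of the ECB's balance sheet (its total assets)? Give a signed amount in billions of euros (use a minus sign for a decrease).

-€35 billion

ECB balance sheet:
  Assets:      Securities −€35B
  Liabilities: Bank reserves −€35B
Change in total ECB assets = -€35 billion.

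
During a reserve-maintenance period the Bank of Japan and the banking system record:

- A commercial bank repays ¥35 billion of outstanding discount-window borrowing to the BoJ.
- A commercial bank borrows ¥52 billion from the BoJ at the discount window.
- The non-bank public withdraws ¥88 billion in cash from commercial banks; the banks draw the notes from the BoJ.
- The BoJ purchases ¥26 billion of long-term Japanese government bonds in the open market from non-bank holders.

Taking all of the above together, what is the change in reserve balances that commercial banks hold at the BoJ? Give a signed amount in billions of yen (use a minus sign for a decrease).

BoJ balance sheet:
  Assets:      Securities +¥26B, Loans to banks +¥17B
  Liabilities: Bank reserves −¥45B, Currency in circulation +¥88B
So the change in reserve balances that commercial banks hold at the BoJ is -¥45 billion.

-¥45 billion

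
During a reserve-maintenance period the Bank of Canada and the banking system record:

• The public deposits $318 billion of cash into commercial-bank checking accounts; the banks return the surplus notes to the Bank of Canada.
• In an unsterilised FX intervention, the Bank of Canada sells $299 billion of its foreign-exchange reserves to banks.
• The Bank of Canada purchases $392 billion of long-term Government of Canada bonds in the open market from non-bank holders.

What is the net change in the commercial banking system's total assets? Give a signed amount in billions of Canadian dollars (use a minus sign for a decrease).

+$710 billion

Currency deposit $318 billion: bank balance sheets expand → +$318B.
FX sale $299 billion: just an asset swap on bank balance sheets → 0.
Asset purchase (from non-banks) $392 billion: bank balance sheets expand → +$392B.
Net: 318 + 0 + 392 = +$710 billion.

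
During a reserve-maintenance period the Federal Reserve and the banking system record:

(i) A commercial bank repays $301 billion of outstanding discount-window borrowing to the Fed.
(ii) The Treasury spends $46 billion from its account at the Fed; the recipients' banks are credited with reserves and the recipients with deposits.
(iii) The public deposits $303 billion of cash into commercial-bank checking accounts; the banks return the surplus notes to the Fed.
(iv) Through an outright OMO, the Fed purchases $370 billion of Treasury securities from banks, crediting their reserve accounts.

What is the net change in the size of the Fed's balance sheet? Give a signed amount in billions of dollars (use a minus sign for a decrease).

+$69 billion

Discount-window repayment $301 billion: a Fed asset is shed → −$301B.
Government spending $46 billion: only the composition of liabilities changes → 0.
Currency deposit $303 billion: only the composition of liabilities changes → 0.
OMO purchase (from banks) $370 billion: a Fed asset is acquired → +$370B.
Net: −301 + 0 + 0 + 370 = +$69 billion.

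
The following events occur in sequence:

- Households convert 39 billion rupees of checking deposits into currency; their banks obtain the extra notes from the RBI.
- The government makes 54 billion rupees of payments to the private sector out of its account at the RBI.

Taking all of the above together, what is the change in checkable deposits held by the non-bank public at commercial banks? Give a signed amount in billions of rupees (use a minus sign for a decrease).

+15 billion

Currency withdrawal 39 billion rupees: non-bank counterparties' bank balances fall → −39B.
Government spending 54 billion rupees: non-bank counterparties' bank balances rise → +54B.
Net: −39 + 54 = +15 billion.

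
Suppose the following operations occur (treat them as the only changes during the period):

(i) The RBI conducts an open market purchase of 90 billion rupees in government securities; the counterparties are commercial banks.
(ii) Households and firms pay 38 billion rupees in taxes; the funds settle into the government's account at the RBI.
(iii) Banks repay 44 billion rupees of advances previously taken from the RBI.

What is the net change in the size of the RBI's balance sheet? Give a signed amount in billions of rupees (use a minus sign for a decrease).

+46 billion

OMO purchase (from banks) 90 billion rupees: an RBI asset is acquired → +90B.
Government account inflow 38 billion rupees: only the composition of liabilities changes → 0.
Discount-window repayment 44 billion rupees: an RBI asset is shed → −44B.
Net: 90 + 0 − 44 = +46 billion.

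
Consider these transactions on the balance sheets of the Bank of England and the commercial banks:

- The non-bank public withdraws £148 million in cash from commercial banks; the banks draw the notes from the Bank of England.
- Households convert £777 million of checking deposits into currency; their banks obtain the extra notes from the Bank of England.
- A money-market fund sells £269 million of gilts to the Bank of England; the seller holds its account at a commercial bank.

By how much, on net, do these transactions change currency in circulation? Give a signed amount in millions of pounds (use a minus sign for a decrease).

Currency withdrawal £148 million: notes leave the central bank → +£148M.
Currency withdrawal £777 million: notes leave the central bank → +£777M.
Asset purchase (from non-banks) £269 million: no currency enters or leaves circulation → 0.
Net: 148 + 777 + 0 = +£925 million.

+£925 million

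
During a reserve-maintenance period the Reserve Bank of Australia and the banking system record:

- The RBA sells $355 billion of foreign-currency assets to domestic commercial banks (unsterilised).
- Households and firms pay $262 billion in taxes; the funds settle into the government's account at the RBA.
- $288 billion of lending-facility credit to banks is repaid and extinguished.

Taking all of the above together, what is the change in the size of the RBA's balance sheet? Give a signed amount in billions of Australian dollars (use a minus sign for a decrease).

-$643 billion

RBA balance sheet:
  Assets:      Loans to banks −$288B, Foreign assets −$355B
  Liabilities: Bank reserves −$905B, Government deposits +$262B
Commercial banking system:
  Assets:      Reserves at CB −$905B, Foreign assets +$355B
  Liabilities: Checkable deposits −$262B, Borrowings from CB −$288B
Change in total RBA assets = -$643 billion.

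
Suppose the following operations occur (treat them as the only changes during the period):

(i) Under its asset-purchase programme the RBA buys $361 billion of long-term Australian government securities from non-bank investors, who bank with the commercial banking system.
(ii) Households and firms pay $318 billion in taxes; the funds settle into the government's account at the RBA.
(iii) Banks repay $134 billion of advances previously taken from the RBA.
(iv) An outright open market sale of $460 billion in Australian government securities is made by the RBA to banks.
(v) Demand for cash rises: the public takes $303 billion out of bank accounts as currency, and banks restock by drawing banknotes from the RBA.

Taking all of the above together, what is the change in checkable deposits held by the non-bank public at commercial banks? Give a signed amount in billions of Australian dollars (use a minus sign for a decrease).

RBA balance sheet:
  Assets:      Securities −$99B, Loans to banks −$134B
  Liabilities: Bank reserves −$854B, Currency in circulation +$303B, Government deposits +$318B
Commercial banking system:
  Assets:      Reserves at CB −$854B, Securities +$460B
  Liabilities: Checkable deposits −$260B, Borrowings from CB −$134B
So the change in checkable deposits held by the non-bank public at commercial banks is -$260 billion.

-$260 billion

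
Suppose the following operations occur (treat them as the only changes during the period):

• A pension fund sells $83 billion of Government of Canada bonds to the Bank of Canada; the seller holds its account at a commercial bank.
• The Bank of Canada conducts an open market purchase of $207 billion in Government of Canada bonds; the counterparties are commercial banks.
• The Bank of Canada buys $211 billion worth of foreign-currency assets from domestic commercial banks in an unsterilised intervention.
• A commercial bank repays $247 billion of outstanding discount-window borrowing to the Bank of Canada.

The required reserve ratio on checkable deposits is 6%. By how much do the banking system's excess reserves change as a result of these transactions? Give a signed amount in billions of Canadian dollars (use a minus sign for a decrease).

Asset purchase (from non-banks) $83 billion: reserves +$83B, deposits +$83B.
OMO purchase (from banks) $207 billion: reserves +$207B, deposits 0.
FX purchase $211 billion: reserves +$211B, deposits 0.
Discount-window repayment $247 billion: reserves −$247B, deposits 0.
Totals: Δreserves = +$254B, Δdeposits = +$83B.
Δrequired reserves = 6% × +$83B = +$4.98B.
Δexcess reserves = Δreserves − Δrequired = +$254B − (+$4.98B) = +$249.02 billion.

+$249.02 billion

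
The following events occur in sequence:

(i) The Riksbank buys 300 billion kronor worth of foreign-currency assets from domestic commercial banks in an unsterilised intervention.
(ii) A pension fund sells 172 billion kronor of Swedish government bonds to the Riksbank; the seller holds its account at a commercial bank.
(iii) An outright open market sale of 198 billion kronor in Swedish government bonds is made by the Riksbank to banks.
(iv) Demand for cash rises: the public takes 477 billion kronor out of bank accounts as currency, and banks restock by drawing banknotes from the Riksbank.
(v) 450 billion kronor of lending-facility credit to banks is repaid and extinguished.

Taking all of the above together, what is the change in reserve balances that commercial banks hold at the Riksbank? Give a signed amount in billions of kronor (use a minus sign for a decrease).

FX purchase 300 billion kronor: the Riksbank pays by crediting reserve accounts → +300B.
Asset purchase (from non-banks) 172 billion kronor: the Riksbank pays by crediting reserve accounts → +172B.
OMO sale (to banks) 198 billion kronor: the buying banks pay out of their reserve balances → −198B.
Currency withdrawal 477 billion kronor: banks swap reserves for currency → −477B.
Discount-window repayment 450 billion kronor: repayment is debited from reserves → −450B.
Net: 300 + 172 − 198 − 477 − 450 = -653 billion.

-653 billion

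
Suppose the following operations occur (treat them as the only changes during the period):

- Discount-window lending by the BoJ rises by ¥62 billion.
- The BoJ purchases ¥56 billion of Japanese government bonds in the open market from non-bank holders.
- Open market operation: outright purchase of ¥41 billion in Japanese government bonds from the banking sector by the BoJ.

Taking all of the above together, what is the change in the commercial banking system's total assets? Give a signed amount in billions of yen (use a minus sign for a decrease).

Discount-window loan ¥62 billion: bank balance sheets expand → +¥62B.
Asset purchase (from non-banks) ¥56 billion: bank balance sheets expand → +¥56B.
OMO purchase (from banks) ¥41 billion: just an asset swap on bank balance sheets → 0.
Net: 62 + 56 + 0 = +¥118 billion.

+¥118 billion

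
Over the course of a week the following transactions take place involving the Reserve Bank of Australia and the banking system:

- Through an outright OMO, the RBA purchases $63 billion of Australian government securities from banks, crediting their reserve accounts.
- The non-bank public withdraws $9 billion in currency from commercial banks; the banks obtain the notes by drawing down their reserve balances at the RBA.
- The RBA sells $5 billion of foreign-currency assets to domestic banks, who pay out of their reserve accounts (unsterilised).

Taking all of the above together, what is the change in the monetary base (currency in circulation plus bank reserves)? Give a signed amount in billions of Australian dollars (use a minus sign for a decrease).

+$58 billion

RBA balance sheet:
  Assets:      Securities +$63B, Foreign assets −$5B
  Liabilities: Bank reserves +$49B, Currency in circulation +$9B
Monetary base = currency + reserves: +$9B + (+$49B) = +$58 billion.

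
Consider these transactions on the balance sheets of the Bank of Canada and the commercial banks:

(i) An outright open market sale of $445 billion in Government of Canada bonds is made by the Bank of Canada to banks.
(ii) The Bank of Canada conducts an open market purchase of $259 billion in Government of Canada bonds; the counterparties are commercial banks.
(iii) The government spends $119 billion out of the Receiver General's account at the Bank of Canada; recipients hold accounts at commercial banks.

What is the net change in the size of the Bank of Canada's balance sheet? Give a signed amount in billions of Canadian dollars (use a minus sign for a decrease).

Bank of Canada balance sheet:
  Assets:      Securities −$186B
  Liabilities: Bank reserves −$67B, Government deposits −$119B
Change in total Bank of Canada assets = -$186 billion.

-$186 billion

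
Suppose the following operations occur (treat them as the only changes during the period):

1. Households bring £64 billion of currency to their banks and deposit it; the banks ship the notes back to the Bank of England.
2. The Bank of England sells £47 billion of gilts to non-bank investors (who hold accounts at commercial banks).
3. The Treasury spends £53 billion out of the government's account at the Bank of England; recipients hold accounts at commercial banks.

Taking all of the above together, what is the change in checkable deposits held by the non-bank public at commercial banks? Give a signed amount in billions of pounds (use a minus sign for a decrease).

Currency deposit £64 billion: non-bank counterparties' bank balances rise → +£64B.
Asset sale (to non-banks) £47 billion: non-bank counterparties' bank balances fall → −£47B.
Government spending £53 billion: non-bank counterparties' bank balances rise → +£53B.
Net: 64 − 47 + 53 = +£70 billion.

+£70 billion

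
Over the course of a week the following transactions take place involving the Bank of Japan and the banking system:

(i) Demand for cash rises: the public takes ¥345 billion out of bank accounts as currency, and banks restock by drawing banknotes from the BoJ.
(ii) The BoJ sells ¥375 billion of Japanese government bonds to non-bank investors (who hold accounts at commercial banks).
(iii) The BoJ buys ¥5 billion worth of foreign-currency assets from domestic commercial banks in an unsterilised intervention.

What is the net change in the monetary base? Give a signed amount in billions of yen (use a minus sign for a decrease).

-¥370 billion

BoJ balance sheet:
  Assets:      Securities −¥375B, Foreign assets +¥5B
  Liabilities: Bank reserves −¥715B, Currency in circulation +¥345B
Commercial banking system:
  Assets:      Reserves at CB −¥715B, Foreign assets −¥5B
  Liabilities: Checkable deposits −¥720B
Monetary base = currency + reserves: +¥345B + (−¥715B) = -¥370 billion.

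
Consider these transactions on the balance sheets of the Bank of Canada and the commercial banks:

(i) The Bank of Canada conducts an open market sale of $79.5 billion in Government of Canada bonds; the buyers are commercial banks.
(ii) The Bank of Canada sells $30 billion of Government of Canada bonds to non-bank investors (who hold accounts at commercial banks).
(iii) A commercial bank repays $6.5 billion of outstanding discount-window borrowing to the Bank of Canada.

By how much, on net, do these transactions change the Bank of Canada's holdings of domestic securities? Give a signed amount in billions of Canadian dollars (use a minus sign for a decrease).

OMO sale (to banks) $79.5 billion: securities removed from the Bank of Canada's portfolio → −$79.5B.
Asset sale (to non-banks) $30 billion: securities removed from the Bank of Canada's portfolio → −$30B.
Discount-window repayment $6.5 billion: the Bank of Canada's securities portfolio is untouched → 0.
Net: −79.5 − 30 + 0 = -$109.5 billion.

-$109.5 billion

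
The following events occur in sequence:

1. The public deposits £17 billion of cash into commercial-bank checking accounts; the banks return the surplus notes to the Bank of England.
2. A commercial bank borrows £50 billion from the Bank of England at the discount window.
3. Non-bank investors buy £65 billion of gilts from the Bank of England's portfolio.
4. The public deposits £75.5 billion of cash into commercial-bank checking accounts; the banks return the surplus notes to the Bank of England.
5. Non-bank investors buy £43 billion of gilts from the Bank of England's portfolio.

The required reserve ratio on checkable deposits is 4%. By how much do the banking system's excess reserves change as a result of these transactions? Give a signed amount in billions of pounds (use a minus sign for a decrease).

+£35.12 billion

Currency deposit £17 billion: reserves +£17B, deposits +£17B.
Discount-window loan £50 billion: reserves +£50B, deposits 0.
Asset sale (to non-banks) £65 billion: reserves −£65B, deposits −£65B.
Currency deposit £75.5 billion: reserves +£75.5B, deposits +£75.5B.
Asset sale (to non-banks) £43 billion: reserves −£43B, deposits −£43B.
Totals: Δreserves = +£34.5B, Δdeposits = −£15.5B.
Δrequired reserves = 4% × −£15.5B = −£0.62B.
Δexcess reserves = Δreserves − Δrequired = +£34.5B − (−£0.62B) = +£35.12 billion.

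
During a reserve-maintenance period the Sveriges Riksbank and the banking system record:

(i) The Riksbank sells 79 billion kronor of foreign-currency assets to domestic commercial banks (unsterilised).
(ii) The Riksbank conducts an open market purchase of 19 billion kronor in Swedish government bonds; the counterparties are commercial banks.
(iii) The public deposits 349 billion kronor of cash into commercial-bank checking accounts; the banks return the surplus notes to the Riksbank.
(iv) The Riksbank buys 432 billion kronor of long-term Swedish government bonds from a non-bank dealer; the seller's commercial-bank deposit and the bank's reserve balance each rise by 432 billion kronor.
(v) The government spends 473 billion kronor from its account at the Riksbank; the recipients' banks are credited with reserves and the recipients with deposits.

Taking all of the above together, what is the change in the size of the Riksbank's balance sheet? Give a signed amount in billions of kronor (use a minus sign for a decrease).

+372 billion

FX sale 79 billion kronor: a Riksbank asset is shed → −79B.
OMO purchase (from banks) 19 billion kronor: a Riksbank asset is acquired → +19B.
Currency deposit 349 billion kronor: only the composition of liabilities changes → 0.
Asset purchase (from non-banks) 432 billion kronor: a Riksbank asset is acquired → +432B.
Government spending 473 billion kronor: only the composition of liabilities changes → 0.
Net: −79 + 19 + 0 + 432 + 0 = +372 billion.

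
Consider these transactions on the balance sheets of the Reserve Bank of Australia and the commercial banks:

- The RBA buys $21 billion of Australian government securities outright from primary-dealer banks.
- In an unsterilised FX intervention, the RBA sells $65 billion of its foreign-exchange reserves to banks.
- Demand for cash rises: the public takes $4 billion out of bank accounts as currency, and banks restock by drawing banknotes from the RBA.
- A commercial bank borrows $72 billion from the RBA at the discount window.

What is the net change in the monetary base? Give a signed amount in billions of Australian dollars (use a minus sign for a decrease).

OMO purchase (from banks) $21 billion: RBA balance sheet expands → +$21B.
FX sale $65 billion: RBA balance sheet contracts → −$65B.
Currency withdrawal $4 billion: just a shift between currency and reserves — both are base money → 0.
Discount-window loan $72 billion: RBA balance sheet expands → +$72B.
Net: 21 − 65 + 0 + 72 = +$28 billion.

+$28 billion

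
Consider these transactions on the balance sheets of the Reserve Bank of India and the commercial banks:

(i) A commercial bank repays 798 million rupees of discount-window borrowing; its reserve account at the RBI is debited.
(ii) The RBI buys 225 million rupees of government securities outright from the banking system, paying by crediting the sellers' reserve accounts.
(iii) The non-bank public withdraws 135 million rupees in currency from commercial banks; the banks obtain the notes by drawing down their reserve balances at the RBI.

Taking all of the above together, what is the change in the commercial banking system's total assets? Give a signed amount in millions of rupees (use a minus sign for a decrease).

RBI balance sheet:
  Assets:      Securities +225M, Loans to banks −798M
  Liabilities: Bank reserves −708M, Currency in circulation +135M
Commercial banking system:
  Assets:      Reserves at CB −708M, Securities −225M
  Liabilities: Checkable deposits −135M, Borrowings from CB −798M
Change in total bank assets = -933 million.

-933 million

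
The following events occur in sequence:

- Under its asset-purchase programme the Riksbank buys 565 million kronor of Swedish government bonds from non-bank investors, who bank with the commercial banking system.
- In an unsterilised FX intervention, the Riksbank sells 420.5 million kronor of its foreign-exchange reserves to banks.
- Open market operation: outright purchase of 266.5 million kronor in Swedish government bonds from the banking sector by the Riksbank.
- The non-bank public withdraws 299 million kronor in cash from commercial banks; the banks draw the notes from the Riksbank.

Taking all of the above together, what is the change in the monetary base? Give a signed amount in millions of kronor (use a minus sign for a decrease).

+411 million

Asset purchase (from non-banks) 565 million kronor: Riksbank balance sheet expands → +565M.
FX sale 420.5 million kronor: Riksbank balance sheet contracts → −420.5M.
OMO purchase (from banks) 266.5 million kronor: Riksbank balance sheet expands → +266.5M.
Currency withdrawal 299 million kronor: just a shift between currency and reserves — both are base money → 0.
Net: 565 − 420.5 + 266.5 + 0 = +411 million.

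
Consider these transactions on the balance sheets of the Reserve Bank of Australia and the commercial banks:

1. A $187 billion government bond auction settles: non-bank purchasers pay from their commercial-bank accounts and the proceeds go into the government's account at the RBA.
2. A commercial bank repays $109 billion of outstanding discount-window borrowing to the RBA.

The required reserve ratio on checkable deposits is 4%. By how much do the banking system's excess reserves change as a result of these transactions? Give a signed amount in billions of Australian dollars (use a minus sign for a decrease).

-$288.52 billion

Government account inflow $187 billion: reserves −$187B, deposits −$187B.
Discount-window repayment $109 billion: reserves −$109B, deposits 0.
Totals: Δreserves = −$296B, Δdeposits = −$187B.
Δrequired reserves = 4% × −$187B = −$7.48B.
Δexcess reserves = Δreserves − Δrequired = −$296B − (−$7.48B) = -$288.52 billion.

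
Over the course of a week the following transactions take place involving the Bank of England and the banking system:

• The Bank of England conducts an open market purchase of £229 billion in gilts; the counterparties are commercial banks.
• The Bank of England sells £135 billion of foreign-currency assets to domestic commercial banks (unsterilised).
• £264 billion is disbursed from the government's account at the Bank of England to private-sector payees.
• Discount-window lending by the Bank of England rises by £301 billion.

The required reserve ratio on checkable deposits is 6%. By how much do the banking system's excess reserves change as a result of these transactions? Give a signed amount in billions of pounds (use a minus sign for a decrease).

OMO purchase (from banks) £229 billion: reserves +£229B, deposits 0.
FX sale £135 billion: reserves −£135B, deposits 0.
Government spending £264 billion: reserves +£264B, deposits +£264B.
Discount-window loan £301 billion: reserves +£301B, deposits 0.
Totals: Δreserves = +£659B, Δdeposits = +£264B.
Δrequired reserves = 6% × +£264B = +£15.84B.
Δexcess reserves = Δreserves − Δrequired = +£659B − (+£15.84B) = +£643.16 billion.

+£643.16 billion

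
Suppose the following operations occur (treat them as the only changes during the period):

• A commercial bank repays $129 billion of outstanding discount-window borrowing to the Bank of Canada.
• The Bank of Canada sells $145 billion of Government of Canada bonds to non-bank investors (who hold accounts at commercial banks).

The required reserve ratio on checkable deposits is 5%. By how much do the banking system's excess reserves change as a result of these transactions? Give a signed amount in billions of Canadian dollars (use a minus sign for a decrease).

Discount-window repayment $129 billion: reserves −$129B, deposits 0.
Asset sale (to non-banks) $145 billion: reserves −$145B, deposits −$145B.
Totals: Δreserves = −$274B, Δdeposits = −$145B.
Δrequired reserves = 5% × −$145B = −$7.25B.
Δexcess reserves = Δreserves − Δrequired = −$274B − (−$7.25B) = -$266.75 billion.

-$266.75 billion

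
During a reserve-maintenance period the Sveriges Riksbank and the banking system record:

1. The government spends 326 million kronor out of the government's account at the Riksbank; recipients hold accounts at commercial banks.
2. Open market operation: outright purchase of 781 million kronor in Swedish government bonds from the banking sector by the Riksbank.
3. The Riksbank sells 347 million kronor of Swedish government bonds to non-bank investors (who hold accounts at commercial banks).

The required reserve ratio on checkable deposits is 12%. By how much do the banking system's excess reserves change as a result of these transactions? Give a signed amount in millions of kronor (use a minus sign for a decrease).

Government spending 326 million kronor: reserves +326M, deposits +326M.
OMO purchase (from banks) 781 million kronor: reserves +781M, deposits 0.
Asset sale (to non-banks) 347 million kronor: reserves −347M, deposits −347M.
Totals: Δreserves = +760M, Δdeposits = −21M.
Δrequired reserves = 12% × −21M = −2.52M.
Δexcess reserves = Δreserves − Δrequired = +760M − (−2.52M) = +762.52 million.

+762.52 million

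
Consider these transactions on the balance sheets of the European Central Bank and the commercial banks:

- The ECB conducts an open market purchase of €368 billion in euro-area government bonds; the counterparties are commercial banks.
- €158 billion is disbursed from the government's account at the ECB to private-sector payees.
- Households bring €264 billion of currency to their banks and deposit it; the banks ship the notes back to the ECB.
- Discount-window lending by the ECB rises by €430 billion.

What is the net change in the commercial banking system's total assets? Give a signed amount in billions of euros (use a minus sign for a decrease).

+€852 billion

OMO purchase (from banks) €368 billion: just an asset swap on bank balance sheets → 0.
Government spending €158 billion: bank balance sheets expand → +€158B.
Currency deposit €264 billion: bank balance sheets expand → +€264B.
Discount-window loan €430 billion: bank balance sheets expand → +€430B.
Net: 0 + 158 + 264 + 430 = +€852 billion.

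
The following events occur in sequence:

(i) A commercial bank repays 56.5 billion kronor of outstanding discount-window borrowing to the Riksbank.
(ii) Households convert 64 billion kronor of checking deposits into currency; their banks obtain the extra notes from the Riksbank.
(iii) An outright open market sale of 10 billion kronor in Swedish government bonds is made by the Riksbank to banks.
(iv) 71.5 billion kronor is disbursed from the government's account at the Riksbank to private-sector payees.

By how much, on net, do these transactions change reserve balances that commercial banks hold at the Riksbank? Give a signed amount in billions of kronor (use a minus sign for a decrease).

Discount-window repayment 56.5 billion kronor: repayment is debited from reserves → −56.5B.
Currency withdrawal 64 billion kronor: banks swap reserves for currency → −64B.
OMO sale (to banks) 10 billion kronor: the buying banks pay out of their reserve balances → −10B.
Government spending 71.5 billion kronor: government payments flow into bank reserve accounts → +71.5B.
Net: −56.5 − 64 − 10 + 71.5 = -59 billion.

-59 billion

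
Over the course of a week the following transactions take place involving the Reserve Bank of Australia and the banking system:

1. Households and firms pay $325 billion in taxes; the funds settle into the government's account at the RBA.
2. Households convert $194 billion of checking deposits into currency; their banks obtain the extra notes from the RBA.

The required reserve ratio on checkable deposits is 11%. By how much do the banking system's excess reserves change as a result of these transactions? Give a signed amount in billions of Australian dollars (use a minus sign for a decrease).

Government account inflow $325 billion: reserves −$325B, deposits −$325B.
Currency withdrawal $194 billion: reserves −$194B, deposits −$194B.
Totals: Δreserves = −$519B, Δdeposits = −$519B.
Δrequired reserves = 11% × −$519B = −$57.09B.
Δexcess reserves = Δreserves − Δrequired = −$519B − (−$57.09B) = -$461.91 billion.

-$461.91 billion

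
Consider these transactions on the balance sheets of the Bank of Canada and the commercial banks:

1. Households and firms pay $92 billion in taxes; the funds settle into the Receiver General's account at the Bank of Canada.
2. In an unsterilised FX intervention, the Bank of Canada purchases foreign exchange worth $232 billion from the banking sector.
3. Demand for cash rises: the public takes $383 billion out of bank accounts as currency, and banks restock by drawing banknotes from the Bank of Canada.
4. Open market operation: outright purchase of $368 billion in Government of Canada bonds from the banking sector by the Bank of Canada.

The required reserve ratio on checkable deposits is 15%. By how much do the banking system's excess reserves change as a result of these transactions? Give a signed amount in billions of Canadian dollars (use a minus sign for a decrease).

Government account inflow $92 billion: reserves −$92B, deposits −$92B.
FX purchase $232 billion: reserves +$232B, deposits 0.
Currency withdrawal $383 billion: reserves −$383B, deposits −$383B.
OMO purchase (from banks) $368 billion: reserves +$368B, deposits 0.
Totals: Δreserves = +$125B, Δdeposits = −$475B.
Δrequired reserves = 15% × −$475B = −$71.25B.
Δexcess reserves = Δreserves − Δrequired = +$125B − (−$71.25B) = +$196.25 billion.

+$196.25 billion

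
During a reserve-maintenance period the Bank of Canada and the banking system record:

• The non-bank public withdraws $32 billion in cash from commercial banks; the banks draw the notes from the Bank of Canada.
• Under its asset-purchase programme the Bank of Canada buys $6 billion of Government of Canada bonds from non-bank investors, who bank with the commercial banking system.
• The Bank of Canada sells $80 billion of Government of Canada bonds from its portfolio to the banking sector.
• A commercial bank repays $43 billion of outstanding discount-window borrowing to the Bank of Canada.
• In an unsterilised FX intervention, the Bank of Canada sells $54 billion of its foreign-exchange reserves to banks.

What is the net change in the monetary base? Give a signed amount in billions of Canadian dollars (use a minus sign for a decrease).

-$171 billion

Currency withdrawal $32 billion: just a shift between currency and reserves — both are base money → 0.
Asset purchase (from non-banks) $6 billion: Bank of Canada balance sheet expands → +$6B.
OMO sale (to banks) $80 billion: Bank of Canada balance sheet contracts → −$80B.
Discount-window repayment $43 billion: Bank of Canada balance sheet contracts → −$43B.
FX sale $54 billion: Bank of Canada balance sheet contracts → −$54B.
Net: 0 + 6 − 80 − 43 − 54 = -$171 billion.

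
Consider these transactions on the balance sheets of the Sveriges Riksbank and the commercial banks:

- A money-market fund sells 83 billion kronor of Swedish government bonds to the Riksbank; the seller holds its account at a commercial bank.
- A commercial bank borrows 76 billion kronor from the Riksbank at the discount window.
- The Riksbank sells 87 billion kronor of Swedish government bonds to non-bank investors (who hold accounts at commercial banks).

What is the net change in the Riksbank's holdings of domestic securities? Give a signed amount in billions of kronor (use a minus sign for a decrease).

-4 billion

Riksbank balance sheet:
  Assets:      Securities −4B, Loans to banks +76B
  Liabilities: Bank reserves +72B
So the change in the Riksbank's holdings of domestic securities is -4 billion.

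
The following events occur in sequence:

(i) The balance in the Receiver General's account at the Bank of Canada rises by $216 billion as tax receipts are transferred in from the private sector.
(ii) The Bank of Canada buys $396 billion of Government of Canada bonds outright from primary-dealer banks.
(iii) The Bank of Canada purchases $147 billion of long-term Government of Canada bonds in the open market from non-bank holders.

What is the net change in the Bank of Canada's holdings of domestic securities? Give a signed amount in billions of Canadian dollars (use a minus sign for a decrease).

+$543 billion

Bank of Canada balance sheet:
  Assets:      Securities +$543B
  Liabilities: Bank reserves +$327B, Government deposits +$216B
So the change in the Bank of Canada's holdings of domestic securities is +$543 billion.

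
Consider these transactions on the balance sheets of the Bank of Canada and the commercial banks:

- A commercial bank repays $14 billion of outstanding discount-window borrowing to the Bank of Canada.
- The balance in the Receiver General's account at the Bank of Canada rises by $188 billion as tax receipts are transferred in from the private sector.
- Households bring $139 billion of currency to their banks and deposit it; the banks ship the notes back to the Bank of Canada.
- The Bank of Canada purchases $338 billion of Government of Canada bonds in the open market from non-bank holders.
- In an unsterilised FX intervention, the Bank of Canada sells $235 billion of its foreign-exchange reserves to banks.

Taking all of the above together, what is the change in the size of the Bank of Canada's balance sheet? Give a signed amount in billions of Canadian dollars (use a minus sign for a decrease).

Discount-window repayment $14 billion: a Bank of Canada asset is shed → −$14B.
Government account inflow $188 billion: only the composition of liabilities changes → 0.
Currency deposit $139 billion: only the composition of liabilities changes → 0.
Asset purchase (from non-banks) $338 billion: a Bank of Canada asset is acquired → +$338B.
FX sale $235 billion: a Bank of Canada asset is shed → −$235B.
Net: −14 + 0 + 0 + 338 − 235 = +$89 billion.

+$89 billion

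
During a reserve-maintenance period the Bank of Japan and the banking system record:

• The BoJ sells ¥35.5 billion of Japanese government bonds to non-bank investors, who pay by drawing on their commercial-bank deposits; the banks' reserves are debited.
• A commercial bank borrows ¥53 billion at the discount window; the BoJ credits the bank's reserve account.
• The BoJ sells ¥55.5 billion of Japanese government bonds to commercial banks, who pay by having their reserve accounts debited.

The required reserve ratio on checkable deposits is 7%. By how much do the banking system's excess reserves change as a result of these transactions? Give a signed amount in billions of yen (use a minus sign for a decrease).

Asset sale (to non-banks) ¥35.5 billion: reserves −¥35.5B, deposits −¥35.5B.
Discount-window loan ¥53 billion: reserves +¥53B, deposits 0.
OMO sale (to banks) ¥55.5 billion: reserves −¥55.5B, deposits 0.
Totals: Δreserves = −¥38B, Δdeposits = −¥35.5B.
Δrequired reserves = 7% × −¥35.5B = −¥2.485B.
Δexcess reserves = Δreserves − Δrequired = −¥38B − (−¥2.485B) = -¥35.515 billion.

-¥35.515 billion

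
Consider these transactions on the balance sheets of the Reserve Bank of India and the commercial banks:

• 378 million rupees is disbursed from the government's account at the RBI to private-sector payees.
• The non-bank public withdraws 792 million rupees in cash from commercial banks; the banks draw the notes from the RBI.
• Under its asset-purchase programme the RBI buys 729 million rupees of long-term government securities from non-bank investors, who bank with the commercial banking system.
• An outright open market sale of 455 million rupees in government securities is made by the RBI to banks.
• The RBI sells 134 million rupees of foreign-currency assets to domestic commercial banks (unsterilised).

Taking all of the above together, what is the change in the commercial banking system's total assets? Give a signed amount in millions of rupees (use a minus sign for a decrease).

+315 million

Government spending 378 million rupees: bank balance sheets expand → +378M.
Currency withdrawal 792 million rupees: bank balance sheets shrink → −792M.
Asset purchase (from non-banks) 729 million rupees: bank balance sheets expand → +729M.
OMO sale (to banks) 455 million rupees: just an asset swap on bank balance sheets → 0.
FX sale 134 million rupees: just an asset swap on bank balance sheets → 0.
Net: 378 − 792 + 729 + 0 + 0 = +315 million.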